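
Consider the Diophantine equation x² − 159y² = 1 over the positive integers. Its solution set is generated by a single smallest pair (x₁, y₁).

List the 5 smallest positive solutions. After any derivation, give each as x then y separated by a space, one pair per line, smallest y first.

d=159: √d = [12; 1,1,1,1,3,1,1,1,1,24] (ℓ=10, even), read p_9/q_9
i=0: a=12 ⇒ p=12, q=1
i=1: a=1 ⇒ p=13, q=1
…
i=4: a=1 ⇒ p=63, q=5
i=5: a=3 ⇒ p=227, q=18
…
i=8: a=1 ⇒ p=807, q=64
i=9: a=1 ⇒ p=1324, q=105
→ (1324, 105).  Check: 1324²=1752976, 159·105²=1752975, difference 1.
(x_2, y_2) = (1324·1324 + 159·105·105, 1324·105 + 105·1324) = (3505951, 278040)
(x_3, y_3) = (1324·3505951 + 159·105·278040, 1324·278040 + 105·3505951) = (9283756924, 736249815)
(x_4, y_4) = (1324·9283756924 + 159·105·736249815, 1324·736249815 + 105·9283756924) = (24583384828801, 1949589232080)
(x_5, y_5) = (1324·24583384828801 + 159·105·1949589232080, 1324·1949589232080 + 105·24583384828801) = (65096793742908124, 5162511550298025)

1324 105
3505951 278040
9283756924 736249815
24583384828801 1949589232080
65096793742908124 5162511550298025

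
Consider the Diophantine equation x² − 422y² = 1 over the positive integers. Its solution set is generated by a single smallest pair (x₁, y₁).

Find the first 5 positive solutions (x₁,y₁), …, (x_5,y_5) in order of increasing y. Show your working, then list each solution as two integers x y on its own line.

7022501 341850
98631040590001 4801283933700
1385273162348638202501 67434042451384025550
19456164335732849620362360001 947111261097768740333867400
273261867007695159110526238300562501 13302179556340616719484196916709250

d=422: √d = [20; 1,1,5,2,1,…,1,1,40] (ℓ=14, even), read p_13/q_13
step 0: (20, 1)  from 20·(1,0) + (0,1)
…
step 4: (493, 24)  from 2·(226,11) + (41,2)
step 5: (719, 35)  from 1·(493,24) + (226,11)
step 6: (2650, 129)  from 3·(719,35) + (493,24)
…
step 10: (598859, 29152)  from 2·(217526,10589) + (163807,7974)
…
step 12: (3810680, 185501)  from 1·(3211821,156349) + (598859,29152)
step 13: (7022501, 341850)  from 1·(3810680,185501) + (3211821,156349)
(x₁, y₁) = (7022501, 341850);  7022501² − 422·341850² = 1 ✓
(x_2, y_2) = (7022501·7022501 + 422·341850·341850, 7022501·341850 + 341850·7022501) = (98631040590001, 4801283933700)
(x_3, y_3) = (7022501·98631040590001 + 422·341850·4801283933700, 7022501·4801283933700 + 341850·98631040590001) = (1385273162348638202501, 67434042451384025550)
(x_4, y_4) = (7022501·1385273162348638202501 + 422·341850·67434042451384025550, 7022501·67434042451384025550 + 341850·1385273162348638202501) = (19456164335732849620362360001, 947111261097768740333867400)
(x_5, y_5) = (7022501·19456164335732849620362360001 + 422·341850·947111261097768740333867400, 7022501·947111261097768740333867400 + 341850·19456164335732849620362360001) = (273261867007695159110526238300562501, 13302179556340616719484196916709250)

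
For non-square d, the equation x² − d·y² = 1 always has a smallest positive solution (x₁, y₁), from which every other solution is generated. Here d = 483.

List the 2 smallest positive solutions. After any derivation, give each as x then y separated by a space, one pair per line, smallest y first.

22 1
967 44

√483 → a₀=21, period (1,42); ℓ=2 even so k=1
step 0: (21, 1)  from 21·(1,0) + (0,1)
step 1: (22, 1)  from 1·(21,1) + (1,0)
fundamental: x₁=22, y₁=1  (since 484 − 483·1 = 1)
(x_2, y_2) = (22·22 + 483·1·1, 22·1 + 1·22) = (967, 44)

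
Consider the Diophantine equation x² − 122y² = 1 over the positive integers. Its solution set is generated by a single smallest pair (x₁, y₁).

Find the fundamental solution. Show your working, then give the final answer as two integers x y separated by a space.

√122 → a₀=11, period (22); ℓ=1 odd so k=1
step 0: (11, 1)  from 11·(1,0) + (0,1)
step 1: (243, 22)  from 22·(11,1) + (1,0)
→ (243, 22).  Check: 243²=59049, 122·22²=59048, difference 1.

243 22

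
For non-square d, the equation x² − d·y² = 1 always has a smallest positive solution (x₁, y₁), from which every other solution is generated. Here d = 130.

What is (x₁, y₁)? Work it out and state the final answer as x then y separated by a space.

6499 570

√130 → a₀=11, period (2,2,22); ℓ=3 odd so k=5
a_0=11:  p_0=11·1+0=11,  q_0=11·0+1=1
a_1=2:  p_1=2·11+1=23,  q_1=2·1+0=2
…
a_3=22:  p_3=22·57+23=1277,  q_3=22·5+2=112
a_4=2:  p_4=2·1277+57=2611,  q_4=2·112+5=229
a_5=2:  p_5=2·2611+1277=6499,  q_5=2·229+112=570
fundamental: x₁=6499, y₁=570  (since 42237001 − 130·324900 = 1)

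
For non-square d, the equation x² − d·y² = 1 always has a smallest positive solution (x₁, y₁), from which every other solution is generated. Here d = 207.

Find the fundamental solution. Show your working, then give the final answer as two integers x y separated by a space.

[14; 2,1,1,2,1,1,2,28] for √207; ℓ=8 ⇒ convergent index 7
step 0: (14, 1)  from 14·(1,0) + (0,1)
step 1: (29, 2)  from 2·(14,1) + (1,0)
…
step 3: (72, 5)  from 1·(43,3) + (29,2)
…
step 5: (259, 18)  from 1·(187,13) + (72,5)
step 6: (446, 31)  from 1·(259,18) + (187,13)
step 7: (1151, 80)  from 2·(446,31) + (259,18)
fundamental: x₁=1151, y₁=80  (since 1324801 − 207·6400 = 1)

1151 80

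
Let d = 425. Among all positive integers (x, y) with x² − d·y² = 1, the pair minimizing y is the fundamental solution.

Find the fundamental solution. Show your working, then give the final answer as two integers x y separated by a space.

143649 6968

d=425: √d = [20; 1,1,1,1,1,1,40] (ℓ=7, odd), read p_13/q_13
a_0=20:  p_0=20·1+0=20,  q_0=20·0+1=1
…
a_3=1:  p_3=1·41+21=62,  q_3=1·2+1=3
…
a_6=1:  p_6=1·165+103=268,  q_6=1·8+5=13
a_7=40:  p_7=40·268+165=10885,  q_7=40·13+8=528
…
a_12=1:  p_12=1·55229+33191=88420,  q_12=1·2679+1610=4289
a_13=1:  p_13=1·88420+55229=143649,  q_13=1·4289+2679=6968
fundamental: x₁=143649, y₁=6968  (since 20635035201 − 425·48553024 = 1)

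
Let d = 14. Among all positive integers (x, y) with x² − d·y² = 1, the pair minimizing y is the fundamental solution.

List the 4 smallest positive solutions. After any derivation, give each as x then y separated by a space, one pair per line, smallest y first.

15 4
449 120
13455 3596
403201 107760

√14 = [3; 1,2,1,6, …], period ℓ=4 (even) → k=3
step 0: (3, 1)  from 3·(1,0) + (0,1)
step 1: (4, 1)  from 1·(3,1) + (1,0)
step 2: (11, 3)  from 2·(4,1) + (3,1)
step 3: (15, 4)  from 1·(11,3) + (4,1)
fundamental: x₁=15, y₁=4  (since 225 − 14·16 = 1)
(15+4√14)^2 = 449 + 120√14
(15+4√14)^3 = 13455 + 3596√14
(15+4√14)^4 = 403201 + 107760√14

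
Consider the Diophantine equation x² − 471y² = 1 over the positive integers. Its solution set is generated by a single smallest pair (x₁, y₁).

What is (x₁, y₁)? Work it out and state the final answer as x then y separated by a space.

d=471: √d = [21; 1,2,2,1,3,…,2,1,42] (ℓ=14, even), read p_13/q_13
step 0: (21, 1)  from 21·(1,0) + (0,1)
step 1: (22, 1)  from 1·(21,1) + (1,0)
step 2: (65, 3)  from 2·(22,1) + (21,1)
step 3: (152, 7)  from 2·(65,3) + (22,1)
step 4: (217, 10)  from 1·(152,7) + (65,3)
step 5: (803, 37)  from 3·(217,10) + (152,7)
…
step 8: (198665, 9154)  from 4·(48809,2249) + (3429,158)
step 9: (644804, 29711)  from 3·(198665,9154) + (48809,2249)
step 10: (843469, 38865)  from 1·(644804,29711) + (198665,9154)
step 11: (2331742, 107441)  from 2·(843469,38865) + (644804,29711)
step 12: (5506953, 253747)  from 2·(2331742,107441) + (843469,38865)
step 13: (7838695, 361188)  from 1·(5506953,253747) + (2331742,107441)
(x₁, y₁) = (7838695, 361188);  7838695² − 471·361188² = 1 ✓

7838695 361188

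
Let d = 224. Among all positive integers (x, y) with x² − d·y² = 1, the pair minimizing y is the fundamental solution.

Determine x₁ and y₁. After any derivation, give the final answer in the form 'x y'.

15 1

[14; 1,28] for √224; ℓ=2 ⇒ convergent index 1
i=0: a=14 ⇒ p=14, q=1
i=1: a=1 ⇒ p=15, q=1
(x₁, y₁) = (15, 1);  15² − 224·1² = 1 ✓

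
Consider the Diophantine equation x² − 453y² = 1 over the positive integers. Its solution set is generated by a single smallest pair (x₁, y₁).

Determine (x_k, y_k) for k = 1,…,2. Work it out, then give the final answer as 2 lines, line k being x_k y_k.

1653751 77700
5469784740001 256992905400

√453 = [21; 3,1,1,10,14,10,1,1,3,42, …], period ℓ=10 (even) → k=9
step 0: (21, 1)  from 21·(1,0) + (0,1)
step 1: (64, 3)  from 3·(21,1) + (1,0)
step 2: (85, 4)  from 1·(64,3) + (21,1)
step 3: (149, 7)  from 1·(85,4) + (64,3)
step 4: (1575, 74)  from 10·(149,7) + (85,4)
step 5: (22199, 1043)  from 14·(1575,74) + (149,7)
step 6: (223565, 10504)  from 10·(22199,1043) + (1575,74)
step 7: (245764, 11547)  from 1·(223565,10504) + (22199,1043)
step 8: (469329, 22051)  from 1·(245764,11547) + (223565,10504)
step 9: (1653751, 77700)  from 3·(469329,22051) + (245764,11547)
→ (1653751, 77700).  Check: 1653751²=2734892370001, 453·77700²=2734892370000, difference 1.
(1653751+77700√453)^2 = 5469784740001 + 256992905400√453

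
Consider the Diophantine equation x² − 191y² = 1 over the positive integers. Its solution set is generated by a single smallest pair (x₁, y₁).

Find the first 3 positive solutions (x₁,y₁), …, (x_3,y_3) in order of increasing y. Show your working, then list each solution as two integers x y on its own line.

8994000 650783
161784071999999 11706284604000
2910171887135973018000 210572647456751349217

√191 = [13; 1,4,1,1,3,…,4,1,26, …], period ℓ=16 (even) → k=15
k=0  a_k=13  p_k/q_k = 13/1
k=1  a_k=1  p_k/q_k = 14/1
…
k=4  a_k=1  p_k/q_k = 152/11
k=5  a_k=3  p_k/q_k = 539/39
…
k=7  a_k=2  p_k/q_k = 2999/217
k=8  a_k=13  p_k/q_k = 40217/2910
…
k=10  a_k=2  p_k/q_k = 207083/14984
…
k=12  a_k=1  p_k/q_k = 911765/65973
k=13  a_k=1  p_k/q_k = 1616447/116962
k=14  a_k=4  p_k/q_k = 7377553/533821
k=15  a_k=1  p_k/q_k = 8994000/650783
→ (8994000, 650783).  Check: 8994000²=80892036000000, 191·650783²=80892035999999, difference 1.
(8994000+650783√191)^2 = 161784071999999 + 11706284604000√191
(8994000+650783√191)^3 = 2910171887135973018000 + 210572647456751349217√191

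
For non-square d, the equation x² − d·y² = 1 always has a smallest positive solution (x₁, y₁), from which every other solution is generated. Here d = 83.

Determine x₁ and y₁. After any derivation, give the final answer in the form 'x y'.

√83 → a₀=9, period (9,18); ℓ=2 even so k=1
k=0  a_k=9  p_k/q_k = 9/1
k=1  a_k=9  p_k/q_k = 82/9
(x₁, y₁) = (82, 9);  82² − 83·9² = 1 ✓

82 9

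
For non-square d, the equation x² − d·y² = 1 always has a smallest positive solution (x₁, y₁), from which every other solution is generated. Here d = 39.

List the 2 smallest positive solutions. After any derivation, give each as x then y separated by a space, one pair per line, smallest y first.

√39 → a₀=6, period (4,12); ℓ=2 even so k=1
k=0  a_k=6  p_k/q_k = 6/1
k=1  a_k=4  p_k/q_k = 25/4
→ (25, 4).  Check: 25²=625, 39·4²=624, difference 1.
(25+4√39)^2 = 1249 + 200√39

25 4
1249 200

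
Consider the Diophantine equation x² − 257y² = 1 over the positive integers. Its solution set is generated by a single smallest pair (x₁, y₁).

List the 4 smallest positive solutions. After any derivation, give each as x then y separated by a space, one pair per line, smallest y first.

513 32
526337 32832
540021249 33685600
554061275137 34561392768

√257 → a₀=16, period (32); ℓ=1 odd so k=1
a_0=16:  p_0=16·1+0=16,  q_0=16·0+1=1
a_1=32:  p_1=32·16+1=513,  q_1=32·1+0=32
fundamental: x₁=513, y₁=32  (since 263169 − 257·1024 = 1)
(x_2, y_2) = (513·513 + 257·32·32, 513·32 + 32·513) = (526337, 32832)
(x_3, y_3) = (513·526337 + 257·32·32832, 513·32832 + 32·526337) = (540021249, 33685600)
(x_4, y_4) = (513·540021249 + 257·32·33685600, 513·33685600 + 32·540021249) = (554061275137, 34561392768)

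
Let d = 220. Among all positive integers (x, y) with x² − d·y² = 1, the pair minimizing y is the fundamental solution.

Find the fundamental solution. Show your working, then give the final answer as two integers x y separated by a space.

89 6

√220 → a₀=14, period (1,4,1,28); ℓ=4 even so k=3
a_0=14:  p_0=14·1+0=14,  q_0=14·0+1=1
…
a_2=4:  p_2=4·15+14=74,  q_2=4·1+1=5
a_3=1:  p_3=1·74+15=89,  q_3=1·5+1=6
(x₁, y₁) = (89, 6);  89² − 220·6² = 1 ✓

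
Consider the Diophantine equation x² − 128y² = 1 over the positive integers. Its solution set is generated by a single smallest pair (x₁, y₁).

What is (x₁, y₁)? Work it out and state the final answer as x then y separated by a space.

577 51

[11; 3,5,3,22] for √128; ℓ=4 ⇒ convergent index 3
step 0: (11, 1)  from 11·(1,0) + (0,1)
step 1: (34, 3)  from 3·(11,1) + (1,0)
step 2: (181, 16)  from 5·(34,3) + (11,1)
step 3: (577, 51)  from 3·(181,16) + (34,3)
→ (577, 51).  Check: 577²=332929, 128·51²=332928, difference 1.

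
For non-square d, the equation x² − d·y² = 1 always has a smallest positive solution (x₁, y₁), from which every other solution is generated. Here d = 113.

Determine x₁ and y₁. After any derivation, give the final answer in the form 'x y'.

√113 → a₀=10, period (1,1,1,2,2,1,1,1,20); ℓ=9 odd so k=17
a_0=10:  p_0=10·1+0=10,  q_0=10·0+1=1
a_1=1:  p_1=1·10+1=11,  q_1=1·1+0=1
a_2=1:  p_2=1·11+10=21,  q_2=1·1+1=2
a_3=1:  p_3=1·21+11=32,  q_3=1·2+1=3
…
a_8=1:  p_8=1·489+287=776,  q_8=1·46+27=73
…
a_10=1:  p_10=1·16009+776=16785,  q_10=1·1506+73=1579
…
a_13=2:  p_13=2·49579+32794=131952,  q_13=2·4664+3085=12413
…
a_15=1:  p_15=1·313483+131952=445435,  q_15=1·29490+12413=41903
a_16=1:  p_16=1·445435+313483=758918,  q_16=1·41903+29490=71393
a_17=1:  p_17=1·758918+445435=1204353,  q_17=1·71393+41903=113296
fundamental: x₁=1204353, y₁=113296  (since 1450466148609 − 113·12835983616 = 1)

1204353 113296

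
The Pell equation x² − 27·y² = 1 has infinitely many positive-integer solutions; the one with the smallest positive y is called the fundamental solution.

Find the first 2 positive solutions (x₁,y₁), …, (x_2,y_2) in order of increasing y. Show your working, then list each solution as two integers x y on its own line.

d=27: √d = [5; 5,10] (ℓ=2, even), read p_1/q_1
step 0: (5, 1)  from 5·(1,0) + (0,1)
step 1: (26, 5)  from 5·(5,1) + (1,0)
fundamental: x₁=26, y₁=5  (since 676 − 27·25 = 1)
(x_2, y_2) = (26·26 + 27·5·5, 26·5 + 5·26) = (1351, 260)

26 5
1351 260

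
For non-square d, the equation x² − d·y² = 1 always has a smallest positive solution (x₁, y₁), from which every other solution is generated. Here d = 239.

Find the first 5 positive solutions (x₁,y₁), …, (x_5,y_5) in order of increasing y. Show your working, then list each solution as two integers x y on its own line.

[15; 2,5,1,2,4,15,4,2,1,5,2,30] for √239; ℓ=12 ⇒ convergent index 11
step 0: (15, 1)  from 15·(1,0) + (0,1)
step 1: (31, 2)  from 2·(15,1) + (1,0)
step 2: (170, 11)  from 5·(31,2) + (15,1)
step 3: (201, 13)  from 1·(170,11) + (31,2)
step 4: (572, 37)  from 2·(201,13) + (170,11)
step 5: (2489, 161)  from 4·(572,37) + (201,13)
step 6: (37907, 2452)  from 15·(2489,161) + (572,37)
step 7: (154117, 9969)  from 4·(37907,2452) + (2489,161)
step 8: (346141, 22390)  from 2·(154117,9969) + (37907,2452)
…
step 10: (2847431, 184185)  from 5·(500258,32359) + (346141,22390)
step 11: (6195120, 400729)  from 2·(2847431,184185) + (500258,32359)
(x₁, y₁) = (6195120, 400729);  6195120² − 239·400729² = 1 ✓
(x_2, y_2) = (6195120·6195120 + 239·400729·400729, 6195120·400729 + 400729·6195120) = (76759023628799, 4965128484960)
(x_3, y_3) = (6195120·76759023628799 + 239·400729·4965128484960, 6195120·4965128484960 + 400729·76759023628799) = (951062724926484326640, 61519133559490389671)
(x_4, y_4) = (6195120·951062724926484326640 + 239·400729·61519133559490389671, 6195120·61519133559490389671 + 400729·951062724926484326640) = (11783895416893046404284364801, 762236829394135240588726080)
(x_5, y_5) = (6195120·11783895416893046404284364801 + 239·400729·762236829394135240588726080, 6195120·762236829394135240588726080 + 400729·11783895416893046404284364801) = (146005292350203948217495381647615600, 9444297253032328704218497935069529)

6195120 400729
76759023628799 4965128484960
951062724926484326640 61519133559490389671
11783895416893046404284364801 762236829394135240588726080
146005292350203948217495381647615600 9444297253032328704218497935069529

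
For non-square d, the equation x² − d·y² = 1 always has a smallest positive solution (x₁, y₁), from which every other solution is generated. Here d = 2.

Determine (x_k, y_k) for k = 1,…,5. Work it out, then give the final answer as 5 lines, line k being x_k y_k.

3 2
17 12
99 70
577 408
3363 2378

√2 → a₀=1, period (2); ℓ=1 odd so k=1
i=0: a=1 ⇒ p=1, q=1
i=1: a=2 ⇒ p=3, q=2
→ (3, 2).  Check: 3²=9, 2·2²=8, difference 1.
n=2: (3,2)∘(3,2) = (3·3+2·2·2, 3·2+2·3) = (17,12)
n=3: (17,12)∘(3,2) = (3·17+2·2·12, 3·12+2·17) = (99,70)
n=4: (99,70)∘(3,2) = (3·99+2·2·70, 3·70+2·99) = (577,408)
n=5: (577,408)∘(3,2) = (3·577+2·2·408, 3·408+2·577) = (3363,2378)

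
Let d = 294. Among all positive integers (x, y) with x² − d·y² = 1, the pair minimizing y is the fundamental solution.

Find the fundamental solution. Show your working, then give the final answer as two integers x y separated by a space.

√294 → a₀=17, period (6,1,4,1,6,34); ℓ=6 even so k=5
step 0: (17, 1)  from 17·(1,0) + (0,1)
…
step 2: (120, 7)  from 1·(103,6) + (17,1)
…
step 4: (703, 41)  from 1·(583,34) + (120,7)
step 5: (4801, 280)  from 6·(703,41) + (583,34)
(x₁, y₁) = (4801, 280);  4801² − 294·280² = 1 ✓

4801 280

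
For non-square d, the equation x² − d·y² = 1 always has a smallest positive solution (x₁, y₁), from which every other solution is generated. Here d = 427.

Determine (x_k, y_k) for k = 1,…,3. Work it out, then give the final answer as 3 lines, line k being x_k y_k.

62 3
7687 372
953126 46125

[20; 1,1,1,40] for √427; ℓ=4 ⇒ convergent index 3
a_0=20:  p_0=20·1+0=20,  q_0=20·0+1=1
…
a_2=1:  p_2=1·21+20=41,  q_2=1·1+1=2
a_3=1:  p_3=1·41+21=62,  q_3=1·2+1=3
→ (62, 3).  Check: 62²=3844, 427·3²=3843, difference 1.
k=2:  x_2 = 62·62+427·3·3 = 7687,  y_2 = 62·3+3·62 = 372
k=3:  x_3 = 62·7687+427·3·372 = 953126,  y_3 = 62·372+3·7687 = 46125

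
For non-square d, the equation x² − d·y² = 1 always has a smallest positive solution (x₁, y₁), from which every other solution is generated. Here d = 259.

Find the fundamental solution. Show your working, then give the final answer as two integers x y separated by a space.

[16; 10,1,2,3,4,3,2,1,10,32] for √259; ℓ=10 ⇒ convergent index 9
k=0  a_k=16  p_k/q_k = 16/1
k=1  a_k=10  p_k/q_k = 161/10
k=2  a_k=1  p_k/q_k = 177/11
…
k=4  a_k=3  p_k/q_k = 1722/107
k=5  a_k=4  p_k/q_k = 7403/460
k=6  a_k=3  p_k/q_k = 23931/1487
k=7  a_k=2  p_k/q_k = 55265/3434
k=8  a_k=1  p_k/q_k = 79196/4921
k=9  a_k=10  p_k/q_k = 847225/52644
fundamental: x₁=847225, y₁=52644  (since 717790200625 − 259·2771390736 = 1)

847225 52644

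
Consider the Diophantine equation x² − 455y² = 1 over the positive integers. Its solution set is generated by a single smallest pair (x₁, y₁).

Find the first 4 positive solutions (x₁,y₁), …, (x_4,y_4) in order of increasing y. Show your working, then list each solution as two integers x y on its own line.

√455 = [21; 3,42, …], period ℓ=2 (even) → k=1
k=0  a_k=21  p_k/q_k = 21/1
k=1  a_k=3  p_k/q_k = 64/3
→ (64, 3).  Check: 64²=4096, 455·3²=4095, difference 1.
(64+3√455)^2 = 8191 + 384√455
(64+3√455)^3 = 1048384 + 49149√455
(64+3√455)^4 = 134184961 + 6290688√455

64 3
8191 384
1048384 49149
134184961 6290688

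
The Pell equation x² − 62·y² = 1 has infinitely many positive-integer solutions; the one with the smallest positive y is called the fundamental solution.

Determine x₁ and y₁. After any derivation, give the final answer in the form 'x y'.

63 8

√62 = [7; 1,6,1,14, …], period ℓ=4 (even) → k=3
k=0  a_k=7  p_k/q_k = 7/1
…
k=2  a_k=6  p_k/q_k = 55/7
k=3  a_k=1  p_k/q_k = 63/8
fundamental: x₁=63, y₁=8  (since 3969 − 62·64 = 1)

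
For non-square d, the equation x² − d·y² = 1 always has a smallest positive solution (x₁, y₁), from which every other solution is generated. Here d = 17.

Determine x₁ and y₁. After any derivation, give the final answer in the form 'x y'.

√17 → a₀=4, period (8); ℓ=1 odd so k=1
i=0: a=4 ⇒ p=4, q=1
i=1: a=8 ⇒ p=33, q=8
→ (33, 8).  Check: 33²=1089, 17·8²=1088, difference 1.

33 8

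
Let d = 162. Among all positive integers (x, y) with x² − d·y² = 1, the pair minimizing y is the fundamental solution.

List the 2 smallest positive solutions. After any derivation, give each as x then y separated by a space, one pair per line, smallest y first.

d=162: √d = [12; 1,2,1,2,12,2,1,2,1,24] (ℓ=10, even), read p_9/q_9
step 0: (12, 1)  from 12·(1,0) + (0,1)
step 1: (13, 1)  from 1·(12,1) + (1,0)
…
step 3: (51, 4)  from 1·(38,3) + (13,1)
…
step 5: (1731, 136)  from 12·(140,11) + (51,4)
step 6: (3602, 283)  from 2·(1731,136) + (140,11)
…
step 8: (14268, 1121)  from 2·(5333,419) + (3602,283)
step 9: (19601, 1540)  from 1·(14268,1121) + (5333,419)
fundamental: x₁=19601, y₁=1540  (since 384199201 − 162·2371600 = 1)
k=2:  x_2 = 19601·19601+162·1540·1540 = 768398401,  y_2 = 19601·1540+1540·19601 = 60371080

19601 1540
768398401 60371080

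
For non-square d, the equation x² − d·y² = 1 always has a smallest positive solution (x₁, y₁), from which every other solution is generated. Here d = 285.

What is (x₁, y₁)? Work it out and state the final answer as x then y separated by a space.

2431 144

d=285: √d = [16; 1,7,2,7,1,32] (ℓ=6, even), read p_5/q_5
k=0  a_k=16  p_k/q_k = 16/1
k=1  a_k=1  p_k/q_k = 17/1
k=2  a_k=7  p_k/q_k = 135/8
…
k=4  a_k=7  p_k/q_k = 2144/127
k=5  a_k=1  p_k/q_k = 2431/144
→ (2431, 144).  Check: 2431²=5909761, 285·144²=5909760, difference 1.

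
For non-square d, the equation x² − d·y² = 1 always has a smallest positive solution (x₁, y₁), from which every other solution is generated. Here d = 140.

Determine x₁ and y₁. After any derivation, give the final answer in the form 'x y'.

71 6

[11; 1,4,1,22] for √140; ℓ=4 ⇒ convergent index 3
a_0=11:  p_0=11·1+0=11,  q_0=11·0+1=1
…
a_2=4:  p_2=4·12+11=59,  q_2=4·1+1=5
a_3=1:  p_3=1·59+12=71,  q_3=1·5+1=6
→ (71, 6).  Check: 71²=5041, 140·6²=5040, difference 1.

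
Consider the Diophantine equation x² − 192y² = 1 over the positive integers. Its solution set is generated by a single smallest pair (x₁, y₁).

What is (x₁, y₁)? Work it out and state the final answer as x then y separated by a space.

[13; 1,5,1,26] for √192; ℓ=4 ⇒ convergent index 3
k=0  a_k=13  p_k/q_k = 13/1
…
k=2  a_k=5  p_k/q_k = 83/6
k=3  a_k=1  p_k/q_k = 97/7
fundamental: x₁=97, y₁=7  (since 9409 − 192·49 = 1)

97 7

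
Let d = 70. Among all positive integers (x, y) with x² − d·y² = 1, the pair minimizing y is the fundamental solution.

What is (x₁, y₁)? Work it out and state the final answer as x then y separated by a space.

251 30

d=70: √d = [8; 2,1,2,1,2,16] (ℓ=6, even), read p_5/q_5
k=0  a_k=8  p_k/q_k = 8/1
…
k=2  a_k=1  p_k/q_k = 25/3
k=3  a_k=2  p_k/q_k = 67/8
k=4  a_k=1  p_k/q_k = 92/11
k=5  a_k=2  p_k/q_k = 251/30
fundamental: x₁=251, y₁=30  (since 63001 − 70·900 = 1)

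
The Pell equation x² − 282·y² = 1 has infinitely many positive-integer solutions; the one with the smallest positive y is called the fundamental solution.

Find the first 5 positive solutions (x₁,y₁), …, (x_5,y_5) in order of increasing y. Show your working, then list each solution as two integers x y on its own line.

2351 140
11054401 658280
51977791151 3095232420
244399562937601 14553782180560
1149166692954808751 68431880717760700

d=282: √d = [16; 1,3,1,4,1,3,1,32] (ℓ=8, even), read p_7/q_7
step 0: (16, 1)  from 16·(1,0) + (0,1)
…
step 3: (84, 5)  from 1·(67,4) + (17,1)
…
step 6: (1864, 111)  from 3·(487,29) + (403,24)
step 7: (2351, 140)  from 1·(1864,111) + (487,29)
→ (2351, 140).  Check: 2351²=5527201, 282·140²=5527200, difference 1.
n=2: (2351,140)∘(2351,140) = (2351·2351+282·140·140, 2351·140+140·2351) = (11054401,658280)
n=3: (11054401,658280)∘(2351,140) = (2351·11054401+282·140·658280, 2351·658280+140·11054401) = (51977791151,3095232420)
n=4: (51977791151,3095232420)∘(2351,140) = (2351·51977791151+282·140·3095232420, 2351·3095232420+140·51977791151) = (244399562937601,14553782180560)
n=5: (244399562937601,14553782180560)∘(2351,140) = (2351·244399562937601+282·140·14553782180560, 2351·14553782180560+140·244399562937601) = (1149166692954808751,68431880717760700)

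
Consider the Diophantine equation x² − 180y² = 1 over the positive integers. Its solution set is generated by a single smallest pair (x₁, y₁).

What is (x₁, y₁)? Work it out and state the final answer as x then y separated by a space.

√180 = [13; 2,2,2,26, …], period ℓ=4 (even) → k=3
i=0: a=13 ⇒ p=13, q=1
…
i=2: a=2 ⇒ p=67, q=5
i=3: a=2 ⇒ p=161, q=12
→ (161, 12).  Check: 161²=25921, 180·12²=25920, difference 1.

161 12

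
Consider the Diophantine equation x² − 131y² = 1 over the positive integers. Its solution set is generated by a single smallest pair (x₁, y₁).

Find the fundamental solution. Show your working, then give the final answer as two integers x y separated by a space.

10610 927

√131 = [11; 2,4,11,4,2,22, …], period ℓ=6 (even) → k=5
step 0: (11, 1)  from 11·(1,0) + (0,1)
…
step 4: (4727, 413)  from 4·(1156,101) + (103,9)
step 5: (10610, 927)  from 2·(4727,413) + (1156,101)
fundamental: x₁=10610, y₁=927  (since 112572100 − 131·859329 = 1)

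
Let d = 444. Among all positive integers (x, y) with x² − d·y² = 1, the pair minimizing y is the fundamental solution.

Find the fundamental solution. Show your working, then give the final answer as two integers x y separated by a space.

295 14

√444 → a₀=21, period (14,42); ℓ=2 even so k=1
k=0  a_k=21  p_k/q_k = 21/1
k=1  a_k=14  p_k/q_k = 295/14
(x₁, y₁) = (295, 14);  295² − 444·14² = 1 ✓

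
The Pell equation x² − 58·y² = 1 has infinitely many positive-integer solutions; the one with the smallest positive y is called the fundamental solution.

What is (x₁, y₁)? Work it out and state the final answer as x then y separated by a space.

19603 2574

[7; 1,1,1,1,1,1,14] for √58; ℓ=7 ⇒ convergent index 13
k=0  a_k=7  p_k/q_k = 7/1
…
k=7  a_k=14  p_k/q_k = 1447/190
k=8  a_k=1  p_k/q_k = 1546/203
k=9  a_k=1  p_k/q_k = 2993/393
…
k=11  a_k=1  p_k/q_k = 7532/989
k=12  a_k=1  p_k/q_k = 12071/1585
k=13  a_k=1  p_k/q_k = 19603/2574
fundamental: x₁=19603, y₁=2574  (since 384277609 − 58·6625476 = 1)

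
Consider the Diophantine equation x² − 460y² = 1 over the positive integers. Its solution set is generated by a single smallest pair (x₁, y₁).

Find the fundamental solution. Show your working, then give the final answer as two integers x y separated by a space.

2535751 118230

d=460: √d = [21; 2,4,3,1,2,10,2,1,3,4,2,42] (ℓ=12, even), read p_11/q_11
i=0: a=21 ⇒ p=21, q=1
i=1: a=2 ⇒ p=43, q=2
i=2: a=4 ⇒ p=193, q=9
…
i=4: a=1 ⇒ p=815, q=38
i=5: a=2 ⇒ p=2252, q=105
i=6: a=10 ⇒ p=23335, q=1088
…
i=8: a=1 ⇒ p=72257, q=3369
i=9: a=3 ⇒ p=265693, q=12388
i=10: a=4 ⇒ p=1135029, q=52921
i=11: a=2 ⇒ p=2535751, q=118230
→ (2535751, 118230).  Check: 2535751²=6430033134001, 460·118230²=6430033134000, difference 1.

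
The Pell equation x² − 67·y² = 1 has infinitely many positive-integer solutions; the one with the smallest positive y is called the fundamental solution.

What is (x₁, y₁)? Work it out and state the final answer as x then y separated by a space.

48842 5967

√67 → a₀=8, period (5,2,1,1,7,1,1,2,5,16); ℓ=10 even so k=9
i=0: a=8 ⇒ p=8, q=1
i=1: a=5 ⇒ p=41, q=5
i=2: a=2 ⇒ p=90, q=11
i=3: a=1 ⇒ p=131, q=16
…
i=7: a=1 ⇒ p=3577, q=437
i=8: a=2 ⇒ p=9053, q=1106
i=9: a=5 ⇒ p=48842, q=5967
→ (48842, 5967).  Check: 48842²=2385540964, 67·5967²=2385540963, difference 1.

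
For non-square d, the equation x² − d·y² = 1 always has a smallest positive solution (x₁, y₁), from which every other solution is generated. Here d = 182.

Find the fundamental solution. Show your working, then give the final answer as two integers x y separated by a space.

√182 → a₀=13, period (2,26); ℓ=2 even so k=1
i=0: a=13 ⇒ p=13, q=1
i=1: a=2 ⇒ p=27, q=2
fundamental: x₁=27, y₁=2  (since 729 − 182·4 = 1)

27 2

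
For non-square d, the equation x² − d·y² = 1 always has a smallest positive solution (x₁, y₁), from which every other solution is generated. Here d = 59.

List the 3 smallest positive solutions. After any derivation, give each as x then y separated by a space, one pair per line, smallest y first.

530 69
561799 73140
595506410 77528331

√59 → a₀=7, period (1,2,7,2,1,14); ℓ=6 even so k=5
step 0: (7, 1)  from 7·(1,0) + (0,1)
…
step 4: (361, 47)  from 2·(169,22) + (23,3)
step 5: (530, 69)  from 1·(361,47) + (169,22)
fundamental: x₁=530, y₁=69  (since 280900 − 59·4761 = 1)
(x_2, y_2) = (530·530 + 59·69·69, 530·69 + 69·530) = (561799, 73140)
(x_3, y_3) = (530·561799 + 59·69·73140, 530·73140 + 69·561799) = (595506410, 77528331)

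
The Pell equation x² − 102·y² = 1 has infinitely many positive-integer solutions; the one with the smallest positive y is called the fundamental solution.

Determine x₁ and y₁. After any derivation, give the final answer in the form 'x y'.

101 10

√102 = [10; 10,20, …], period ℓ=2 (even) → k=1
a_0=10:  p_0=10·1+0=10,  q_0=10·0+1=1
a_1=10:  p_1=10·10+1=101,  q_1=10·1+0=10
(x₁, y₁) = (101, 10);  101² − 102·10² = 1 ✓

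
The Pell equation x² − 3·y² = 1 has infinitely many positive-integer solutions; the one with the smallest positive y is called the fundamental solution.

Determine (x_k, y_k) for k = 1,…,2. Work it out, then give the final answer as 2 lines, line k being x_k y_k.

2 1
7 4

d=3: √d = [1; 1,2] (ℓ=2, even), read p_1/q_1
i=0: a=1 ⇒ p=1, q=1
i=1: a=1 ⇒ p=2, q=1
→ (2, 1).  Check: 2²=4, 3·1²=3, difference 1.
k=2:  x_2 = 2·2+3·1·1 = 7,  y_2 = 2·1+1·2 = 4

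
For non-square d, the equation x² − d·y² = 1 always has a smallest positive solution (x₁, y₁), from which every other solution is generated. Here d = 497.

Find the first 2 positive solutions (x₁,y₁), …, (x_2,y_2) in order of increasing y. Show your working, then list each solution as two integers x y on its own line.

[22; 3,2,2,5,6,5,2,2,3,44] for √497; ℓ=10 ⇒ convergent index 9
step 0: (22, 1)  from 22·(1,0) + (0,1)
…
step 3: (379, 17)  from 2·(156,7) + (67,3)
…
step 7: (143637, 6443)  from 2·(65476,2937) + (12685,569)
step 8: (352750, 15823)  from 2·(143637,6443) + (65476,2937)
step 9: (1201887, 53912)  from 3·(352750,15823) + (143637,6443)
fundamental: x₁=1201887, y₁=53912  (since 1444532360769 − 497·2906503744 = 1)
n=2: (1201887,53912)∘(1201887,53912) = (1201887·1201887+497·53912·53912, 1201887·53912+53912·1201887) = (2889064721537,129592263888)

1201887 53912
2889064721537 129592263888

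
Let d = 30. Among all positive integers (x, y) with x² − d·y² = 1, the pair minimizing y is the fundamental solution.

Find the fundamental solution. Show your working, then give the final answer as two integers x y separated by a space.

11 2

[5; 2,10] for √30; ℓ=2 ⇒ convergent index 1
i=0: a=5 ⇒ p=5, q=1
i=1: a=2 ⇒ p=11, q=2
fundamental: x₁=11, y₁=2  (since 121 − 30·4 = 1)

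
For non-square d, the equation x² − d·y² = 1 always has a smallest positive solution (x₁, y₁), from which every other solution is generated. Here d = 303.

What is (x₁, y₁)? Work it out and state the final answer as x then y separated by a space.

√303 → a₀=17, period (2,2,5,2,2,34); ℓ=6 even so k=5
i=0: a=17 ⇒ p=17, q=1
i=1: a=2 ⇒ p=35, q=2
…
i=3: a=5 ⇒ p=470, q=27
i=4: a=2 ⇒ p=1027, q=59
i=5: a=2 ⇒ p=2524, q=145
(x₁, y₁) = (2524, 145);  2524² − 303·145² = 1 ✓

2524 145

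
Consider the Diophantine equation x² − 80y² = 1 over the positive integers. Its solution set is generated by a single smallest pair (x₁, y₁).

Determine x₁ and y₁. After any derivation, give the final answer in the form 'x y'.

9 1

√80 = [8; 1,16, …], period ℓ=2 (even) → k=1
k=0  a_k=8  p_k/q_k = 8/1
k=1  a_k=1  p_k/q_k = 9/1
fundamental: x₁=9, y₁=1  (since 81 − 80·1 = 1)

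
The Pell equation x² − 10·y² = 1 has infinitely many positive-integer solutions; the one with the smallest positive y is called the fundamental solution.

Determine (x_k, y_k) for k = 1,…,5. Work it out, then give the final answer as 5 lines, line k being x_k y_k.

19 6
721 228
27379 8658
1039681 328776
39480499 12484830

√10 = [3; 6, …], period ℓ=1 (odd) → k=1
step 0: (3, 1)  from 3·(1,0) + (0,1)
step 1: (19, 6)  from 6·(3,1) + (1,0)
→ (19, 6).  Check: 19²=361, 10·6²=360, difference 1.
(19+6√10)^2 = 721 + 228√10
(19+6√10)^3 = 27379 + 8658√10
(19+6√10)^4 = 1039681 + 328776√10
(19+6√10)^5 = 39480499 + 12484830√10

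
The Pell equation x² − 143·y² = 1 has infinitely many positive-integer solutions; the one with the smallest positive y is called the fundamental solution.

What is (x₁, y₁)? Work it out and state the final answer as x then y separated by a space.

12 1

[11; 1,22] for √143; ℓ=2 ⇒ convergent index 1
k=0  a_k=11  p_k/q_k = 11/1
k=1  a_k=1  p_k/q_k = 12/1
→ (12, 1).  Check: 12²=144, 143·1²=143, difference 1.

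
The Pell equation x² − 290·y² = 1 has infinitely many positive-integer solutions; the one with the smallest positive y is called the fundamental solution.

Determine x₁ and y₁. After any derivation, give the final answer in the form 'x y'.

[17; 34] for √290; ℓ=1 ⇒ convergent index 1
k=0  a_k=17  p_k/q_k = 17/1
k=1  a_k=34  p_k/q_k = 579/34
(x₁, y₁) = (579, 34);  579² − 290·34² = 1 ✓

579 34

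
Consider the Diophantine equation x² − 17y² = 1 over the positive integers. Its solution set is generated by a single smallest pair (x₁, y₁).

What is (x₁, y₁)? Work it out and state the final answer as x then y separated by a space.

[4; 8] for √17; ℓ=1 ⇒ convergent index 1
k=0  a_k=4  p_k/q_k = 4/1
k=1  a_k=8  p_k/q_k = 33/8
(x₁, y₁) = (33, 8);  33² − 17·8² = 1 ✓

33 8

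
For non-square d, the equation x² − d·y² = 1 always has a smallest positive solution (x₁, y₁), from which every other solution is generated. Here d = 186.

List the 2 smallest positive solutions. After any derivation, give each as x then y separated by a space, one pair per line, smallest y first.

7501 550
112530001 8251100

d=186: √d = [13; 1,1,1,3,4,3,1,1,1,26] (ℓ=10, even), read p_9/q_9
k=0  a_k=13  p_k/q_k = 13/1
…
k=2  a_k=1  p_k/q_k = 27/2
k=3  a_k=1  p_k/q_k = 41/3
…
k=5  a_k=4  p_k/q_k = 641/47
…
k=7  a_k=1  p_k/q_k = 2714/199
k=8  a_k=1  p_k/q_k = 4787/351
k=9  a_k=1  p_k/q_k = 7501/550
→ (7501, 550).  Check: 7501²=56265001, 186·550²=56265000, difference 1.
(7501+550√186)^2 = 112530001 + 8251100√186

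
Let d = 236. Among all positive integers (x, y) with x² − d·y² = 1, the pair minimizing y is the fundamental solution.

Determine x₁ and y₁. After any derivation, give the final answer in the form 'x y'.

561799 36570

√236 → a₀=15, period (2,1,3,5,1,6,1,5,3,1,2,30); ℓ=12 even so k=11
step 0: (15, 1)  from 15·(1,0) + (0,1)
step 1: (31, 2)  from 2·(15,1) + (1,0)
…
step 3: (169, 11)  from 3·(46,3) + (31,2)
…
step 5: (1060, 69)  from 1·(891,58) + (169,11)
step 6: (7251, 472)  from 6·(1060,69) + (891,58)
step 7: (8311, 541)  from 1·(7251,472) + (1060,69)
step 8: (48806, 3177)  from 5·(8311,541) + (7251,472)
step 9: (154729, 10072)  from 3·(48806,3177) + (8311,541)
step 10: (203535, 13249)  from 1·(154729,10072) + (48806,3177)
step 11: (561799, 36570)  from 2·(203535,13249) + (154729,10072)
(x₁, y₁) = (561799, 36570);  561799² − 236·36570² = 1 ✓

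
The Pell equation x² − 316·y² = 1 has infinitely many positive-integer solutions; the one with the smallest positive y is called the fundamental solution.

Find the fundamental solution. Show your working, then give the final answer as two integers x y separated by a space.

√316 → a₀=17, period (1,3,2,8,2,3,1,34); ℓ=8 even so k=7
step 0: (17, 1)  from 17·(1,0) + (0,1)
step 1: (18, 1)  from 1·(17,1) + (1,0)
step 2: (71, 4)  from 3·(18,1) + (17,1)
step 3: (160, 9)  from 2·(71,4) + (18,1)
step 4: (1351, 76)  from 8·(160,9) + (71,4)
step 5: (2862, 161)  from 2·(1351,76) + (160,9)
step 6: (9937, 559)  from 3·(2862,161) + (1351,76)
step 7: (12799, 720)  from 1·(9937,559) + (2862,161)
fundamental: x₁=12799, y₁=720  (since 163814401 − 316·518400 = 1)

12799 720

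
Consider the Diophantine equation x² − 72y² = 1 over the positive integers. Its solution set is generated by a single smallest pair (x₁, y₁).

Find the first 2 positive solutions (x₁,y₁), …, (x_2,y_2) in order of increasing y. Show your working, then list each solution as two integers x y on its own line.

[8; 2,16] for √72; ℓ=2 ⇒ convergent index 1
i=0: a=8 ⇒ p=8, q=1
i=1: a=2 ⇒ p=17, q=2
fundamental: x₁=17, y₁=2  (since 289 − 72·4 = 1)
(17+2√72)^2 = 577 + 68√72

17 2
577 68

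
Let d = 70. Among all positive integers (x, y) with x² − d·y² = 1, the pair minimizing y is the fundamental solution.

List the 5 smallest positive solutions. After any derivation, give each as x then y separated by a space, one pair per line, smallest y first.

251 30
126001 15060
63252251 7560090
31752504001 3795150120
15939693756251 1905157800150

d=70: √d = [8; 2,1,2,1,2,16] (ℓ=6, even), read p_5/q_5
step 0: (8, 1)  from 8·(1,0) + (0,1)
…
step 3: (67, 8)  from 2·(25,3) + (17,2)
step 4: (92, 11)  from 1·(67,8) + (25,3)
step 5: (251, 30)  from 2·(92,11) + (67,8)
(x₁, y₁) = (251, 30);  251² − 70·30² = 1 ✓
n=2: (251,30)∘(251,30) = (251·251+70·30·30, 251·30+30·251) = (126001,15060)
n=3: (126001,15060)∘(251,30) = (251·126001+70·30·15060, 251·15060+30·126001) = (63252251,7560090)
n=4: (63252251,7560090)∘(251,30) = (251·63252251+70·30·7560090, 251·7560090+30·63252251) = (31752504001,3795150120)
n=5: (31752504001,3795150120)∘(251,30) = (251·31752504001+70·30·3795150120, 251·3795150120+30·31752504001) = (15939693756251,1905157800150)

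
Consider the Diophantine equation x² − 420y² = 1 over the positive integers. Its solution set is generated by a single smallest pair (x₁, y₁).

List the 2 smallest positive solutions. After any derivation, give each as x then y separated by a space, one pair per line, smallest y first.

41 2
3361 164

√420 → a₀=20, period (2,40); ℓ=2 even so k=1
k=0  a_k=20  p_k/q_k = 20/1
k=1  a_k=2  p_k/q_k = 41/2
(x₁, y₁) = (41, 2);  41² − 420·2² = 1 ✓
n=2: (41,2)∘(41,2) = (41·41+420·2·2, 41·2+2·41) = (3361,164)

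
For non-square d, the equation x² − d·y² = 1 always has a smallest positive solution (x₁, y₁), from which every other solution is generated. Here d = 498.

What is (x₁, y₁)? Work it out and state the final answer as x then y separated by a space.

179777 8056

d=498: √d = [22; 3,6,22,6,3,44] (ℓ=6, even), read p_5/q_5
step 0: (22, 1)  from 22·(1,0) + (0,1)
step 1: (67, 3)  from 3·(22,1) + (1,0)
…
step 4: (56794, 2545)  from 6·(9395,421) + (424,19)
step 5: (179777, 8056)  from 3·(56794,2545) + (9395,421)
(x₁, y₁) = (179777, 8056);  179777² − 498·8056² = 1 ✓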